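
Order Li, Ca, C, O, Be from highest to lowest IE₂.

The second ionization energy removes an electron from the +1 ion. For each element: Li⁺ is the bare [He] core; Ca⁺ still has 1 valence electron; C⁺ still has 3 valence electrons; O⁺ still has 5 valence electrons; Be⁺ still has 1 valence electron.
Core electrons are held far more tightly than valence electrons, so Li tops the IE_2 order.
Valence configurations: Ca⁺ [Ar]4s¹, C⁺ [He]2s²2p¹, O⁺ [He]2s²2p³, Be⁺ [He]2s¹.
The numbers (kJ/mol): Li 7298, Ca 1145, C 2353, O 3388, Be 1757.
Putting it together, IE_2: Ca < Be < C < O < Li.

Li, O, C, Be, Ca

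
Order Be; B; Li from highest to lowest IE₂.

Li, B, Be

IE_2 is the cost of taking one more electron from the +1 cation: Be⁺ still has 1 valence electron; B⁺ still has 2 valence electrons; Li⁺ is the bare [He] core.
Core electrons are held far more tightly than valence electrons, so Li tops the IE_2 order.
Valence configurations: Be⁺ [He]2s¹, B⁺ [He]2s².
The numbers (kJ/mol): Be 1757, B 2427, Li 7298.
Putting it together, IE_2: Be < B < Li.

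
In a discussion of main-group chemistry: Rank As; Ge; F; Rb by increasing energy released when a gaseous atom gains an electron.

Rb < As < Ge < F

F is in period 2, group 17; Ge is in period 4, group 14; As is in period 4, group 15; Rb is in period 5, group 1.
Adding an electron releases more energy for atoms nearer the top right (short of the noble gases).
Here both period and group differ, so the two effects have to be weighed against each other.
As > Rb: both effects reinforce here, so As is clearly the higher of the two.
Ge > As: this pair runs against the simple trend — see the exception note.
F > Ge: relative to Ge, both the across-period and down-group shifts push F's electron affinity up.
Note the exception: Ge has a higher electron affinity than As, contrary to the simple trend — adding an electron to As's half-filled 4p³ is unfavourable, so Ge (4p²) has the more exothermic EA.
For reference (kJ/mol): F 328, Ge 119, As 78, Rb 47.
So from lowest to highest: Rb < As < Ge < F.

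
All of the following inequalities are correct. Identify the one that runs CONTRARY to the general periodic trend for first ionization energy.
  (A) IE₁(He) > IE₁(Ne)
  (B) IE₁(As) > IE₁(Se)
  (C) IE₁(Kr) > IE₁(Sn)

(B)

The general trend: first ionization energy increases across a period and decreases down a group.
(A) He (period 1, group 18) vs Ne (period 2, group 18): the stated order agrees with the simple trend.
(B) As (period 4, group 15) vs Se (period 4, group 16): the stated order contradicts the simple trend.
(C) Kr (period 4, group 18) vs Sn (period 5, group 14): the stated order agrees with the simple trend.
The exception is (B): Se (4p⁴) ionizes more easily than half-filled As (4p³).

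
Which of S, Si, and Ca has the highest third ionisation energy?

Ca

Consider each +2 ion: S²⁺ still has 4 valence electrons; Si²⁺ still has 2 valence electrons; Ca²⁺ is the bare [Ar] core.
Core electrons are held far more tightly than valence electrons, so Ca tops the IE_3 order.
Valence configurations: S²⁺ [Ne]3s²3p², Si²⁺ [Ne]3s².
Tabulated IE_3 (kJ/mol): S 3357, Si 3232, Ca 4912.
Putting it together, IE_3: Si < S < Ca.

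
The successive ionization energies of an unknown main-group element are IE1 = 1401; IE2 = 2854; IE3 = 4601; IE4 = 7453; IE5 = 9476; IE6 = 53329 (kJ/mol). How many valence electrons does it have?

5

Look for the largest jump between consecutive ionization energies: IE6/IE5 ≈ 5.6, far larger than any earlier ratio.
That jump marks the point where a core electron is being removed. So the atom has 5 valence electrons.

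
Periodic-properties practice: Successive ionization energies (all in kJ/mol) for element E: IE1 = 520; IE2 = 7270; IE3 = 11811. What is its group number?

Group 1

Look for the largest jump between consecutive ionization energies: IE2/IE1 ≈ 14.0, far larger than any earlier ratio.
That jump marks the point where a core electron is being removed. So the atom has 1 valence electron.
A main-group element with 1 valence electron is in group 1.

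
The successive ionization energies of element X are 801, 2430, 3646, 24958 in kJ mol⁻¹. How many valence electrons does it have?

Look for the largest jump between consecutive ionization energies: IE4/IE3 ≈ 6.8, far larger than any earlier ratio.
That jump marks the point where a core electron is being removed. So the atom has 3 valence electrons.

3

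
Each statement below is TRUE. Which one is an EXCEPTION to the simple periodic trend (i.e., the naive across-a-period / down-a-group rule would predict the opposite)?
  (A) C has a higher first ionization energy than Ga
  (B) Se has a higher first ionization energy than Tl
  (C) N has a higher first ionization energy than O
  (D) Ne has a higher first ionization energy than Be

The general trend: first ionization energy increases across a period and decreases down a group.
(A) C (period 2, group 14) vs Ga (period 4, group 13): the stated order agrees with the simple trend.
(B) Se (period 4, group 16) vs Tl (period 6, group 13): the stated order agrees with the simple trend.
(C) N (period 2, group 15) vs O (period 2, group 16): the stated order contradicts the simple trend.
(D) Ne (period 2, group 18) vs Be (period 2, group 2): the stated order agrees with the simple trend.
The exception is (C): pairing an electron in O's 2p⁴ costs repulsion energy, so O ionizes more easily than half-filled N (2p³).

(C)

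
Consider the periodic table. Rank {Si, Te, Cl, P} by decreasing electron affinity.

Si is in period 3, group 14; P is in period 3, group 15; Cl is in period 3, group 17; Te is in period 5, group 16.
Electron affinity generally becomes more exothermic across a period toward the halogens and less exothermic down a group.
Here both period and group differ, so the two effects have to be weighed against each other.
Si > P: this pair runs against the simple trend — see the exception note.
Te > Si: the two effects oppose for this pair; the across-period effect wins (190 vs 134 kJ/mol).
Cl > Te: both effects reinforce here, so Cl is clearly the higher of the two.
Note the exception: Si has a higher electron affinity than P, contrary to the simple trend — adding an electron to P's half-filled 3p³ is unfavourable, so Si (3p²) has the more exothermic EA.
Tabulated electron affinity (kJ/mol): Si 134, P 72, Cl 349, Te 190.
So from highest to lowest: Cl > Te > Si > P.

Cl, Te, Si, P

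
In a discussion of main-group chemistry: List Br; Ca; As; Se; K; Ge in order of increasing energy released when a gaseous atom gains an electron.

Ca < K < As < Ge < Se < Br

K is in period 4, group 1; Ca is in period 4, group 2; Ge is in period 4, group 14; As is in period 4, group 15; Se is in period 4, group 16; Br is in period 4, group 17.
Atoms with high Z_eff and room in the valence shell (especially the halogens) have the most exothermic electron affinities.
All lie in period 4; the across-period trend (electron affinity increases left to right) applies, with the exception below.
Note the exception: K has a higher electron affinity than Ca, contrary to the simple trend — adding an electron to Ca (ns²) has to open a new, higher-energy np subshell, which is unfavourable.
Note the exception: Ge has a higher electron affinity than As, contrary to the simple trend — adding an electron to As's half-filled 4p³ is unfavourable, so Ge (4p²) has the more exothermic EA.
For reference (kJ/mol): K 48, Ca 2, Ge 119, As 78, Se 195, Br 325.
So from lowest to highest: Ca < K < As < Ge < Se < Br.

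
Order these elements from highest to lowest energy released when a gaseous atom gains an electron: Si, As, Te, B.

B is in period 2, group 13; Si is in period 3, group 14; As is in period 4, group 15; Te is in period 5, group 16.
EA tends to increase across a period and decrease down a group, though the pattern is less regular than for IE or radius.
These sit on a diagonal, where the across-period and down-group effects partly cancel.
As > B: the two effects oppose for this pair; the across-period effect wins (78 vs 27 kJ/mol).
Si > As: the two effects oppose for this pair; the down-group effect wins (134 vs 78 kJ/mol).
Te > Si: period and group pull opposite ways; the across-period shift dominates (190 vs 134 kJ/mol).
For reference (kJ/mol): B 27, Si 134, As 78, Te 190.
So from highest to lowest: Te > Si > As > B.

Te, Si, As, B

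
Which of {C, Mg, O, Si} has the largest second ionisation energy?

O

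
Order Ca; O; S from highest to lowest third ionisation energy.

After 2 electrons have been removed, what remains? Ca²⁺ is the bare [Ar] core; O²⁺ still has 4 valence electrons; S²⁺ still has 4 valence electrons.
Usually core removal costs more than valence removal, but here the competition is close: a tightly held n=2 valence electron can cost more to remove than an n=3 core electron, so the actual values have to decide it.
Valence configurations: O²⁺ [He]2s²2p², S²⁺ [Ne]3s²3p².
Tabulated IE_3 (kJ/mol): Ca 4912, O 5300, S 3357.
Putting it together, IE_3: S < Ca < O.

O, Ca, S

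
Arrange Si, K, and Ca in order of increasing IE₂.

Ca < Si < K

IE_2 is the cost of taking one more electron from the +1 cation: Si⁺ still has 3 valence electrons; K⁺ is the bare [Ar] core; Ca⁺ still has 1 valence electron.
Core electrons are held far more tightly than valence electrons, so K tops the IE_2 order.
Valence configurations: Si⁺ [Ne]3s²3p¹, Ca⁺ [Ar]4s¹.
Tabulated IE_2 (kJ/mol): Si 1577, K 3052, Ca 1145.
Hence IE_2: Ca < Si < K.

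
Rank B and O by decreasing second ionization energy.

O > B

IE_2 is the cost of taking one more electron from the +1 cation: B⁺ still has 2 valence electrons; O⁺ still has 5 valence electrons.
All are still removing valence electrons, so compare the +1 ions as you would atoms: IE_2 generally rises across a period (higher Z_eff) and falls down a group (larger shell), subject to the usual subshell exceptions.
Valence configurations: B⁺ [He]2s², O⁺ [He]2s²2p³.
Approximate IE_2 values (kJ/mol): B 2427, O 3388.
So the second ionization energies run B < O.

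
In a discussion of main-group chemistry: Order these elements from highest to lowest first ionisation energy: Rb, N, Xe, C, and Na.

C is in period 2, group 14; N is in period 2, group 15; Na is in period 3, group 1; Rb is in period 5, group 1; Xe is in period 5, group 18.
Across a period the outer electron is held more tightly (higher IE₁); down a group it sits in a higher shell, more shielded, and comes off more easily.
These span different periods and groups, so the two trends combine.
Na > Rb: Na sits above Rb in group 1, so the down-group effect alone puts Na higher.
C > Na: relative to Na, both the across-period and down-group shifts push C's first ionization energy up.
Xe > C: the two effects oppose for this pair; the across-period effect wins (1170 vs 1086 kJ/mol).
N > Xe: period and group pull opposite ways; the down-group shift dominates (1402 vs 1170 kJ/mol).
For reference (kJ/mol): C 1086, N 1402, Na 496, Rb 403, Xe 1170.
So from highest to lowest: N > Xe > C > Na > Rb.

N > Xe > C > Na > Rb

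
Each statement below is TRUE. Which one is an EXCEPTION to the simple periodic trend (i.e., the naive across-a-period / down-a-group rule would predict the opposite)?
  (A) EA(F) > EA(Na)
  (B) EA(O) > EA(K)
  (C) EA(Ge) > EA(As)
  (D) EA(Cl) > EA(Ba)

(C)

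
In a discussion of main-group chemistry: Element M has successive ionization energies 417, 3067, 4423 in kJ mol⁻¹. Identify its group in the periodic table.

Group 1

Look for the largest jump between consecutive ionization energies: IE2/IE1 ≈ 7.4, far larger than any earlier ratio.
That jump marks the point where a core electron is being removed. So the atom has 1 valence electron.
A main-group element with 1 valence electron is in group 1.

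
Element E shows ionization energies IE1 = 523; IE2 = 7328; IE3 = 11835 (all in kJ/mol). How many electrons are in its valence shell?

1

Look for the largest jump between consecutive ionization energies: IE2/IE1 ≈ 14.0, far larger than any earlier ratio.
That jump marks the point where a core electron is being removed. So the atom has 1 valence electron.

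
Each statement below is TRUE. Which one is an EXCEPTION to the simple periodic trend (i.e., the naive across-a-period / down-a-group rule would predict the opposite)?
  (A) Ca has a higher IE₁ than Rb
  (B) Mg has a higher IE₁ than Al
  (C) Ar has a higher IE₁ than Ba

(B)

The general trend: IE₁ increases across a period and decreases down a group.
(A) Ca (period 4, group 2) vs Rb (period 5, group 1): the stated order agrees with the simple trend.
(B) Mg (period 3, group 2) vs Al (period 3, group 13): the stated order contradicts the simple trend.
(C) Ar (period 3, group 18) vs Ba (period 6, group 2): the stated order agrees with the simple trend.
The exception is (B): Al's single 3p electron is easier to remove than one from Mg's filled 3s².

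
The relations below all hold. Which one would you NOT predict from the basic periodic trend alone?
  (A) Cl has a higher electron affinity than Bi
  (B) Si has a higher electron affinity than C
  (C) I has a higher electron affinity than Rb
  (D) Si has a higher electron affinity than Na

(B)

The general trend: electron affinity increases across a period and decreases down a group.
(A) Cl (period 3, group 17) vs Bi (period 6, group 15): the stated order agrees with the simple trend.
(B) Si (period 3, group 14) vs C (period 2, group 14): the stated order contradicts the simple trend.
(C) I (period 5, group 17) vs Rb (period 5, group 1): the stated order agrees with the simple trend.
(D) Si (period 3, group 14) vs Na (period 3, group 1): the stated order agrees with the simple trend.
The exception is (B): Si's larger, more diffuse 3p orbitals accept an added electron slightly more readily than C's compact 2p.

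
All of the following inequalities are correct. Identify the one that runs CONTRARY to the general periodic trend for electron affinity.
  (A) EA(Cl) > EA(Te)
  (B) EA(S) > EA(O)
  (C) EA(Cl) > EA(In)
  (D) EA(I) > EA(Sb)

(B)

The general trend: electron affinity increases across a period and decreases down a group.
(A) Cl (period 3, group 17) vs Te (period 5, group 16): the stated order agrees with the simple trend.
(B) S (period 3, group 16) vs O (period 2, group 16): the stated order contradicts the simple trend.
(C) Cl (period 3, group 17) vs In (period 5, group 13): the stated order agrees with the simple trend.
(D) I (period 5, group 17) vs Sb (period 5, group 15): the stated order agrees with the simple trend.
The exception is (B): the compact 2p subshell of O repels the added electron more than S's larger 3p does.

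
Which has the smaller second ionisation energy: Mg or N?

After 1 electron has been removed, what remains? Mg⁺ still has 1 valence electron; N⁺ still has 4 valence electrons.
All are still removing valence electrons, so compare the +1 ions as you would atoms: IE_2 generally rises across a period (higher Z_eff) and falls down a group (larger shell), subject to the usual subshell exceptions.
Valence configurations: Mg⁺ [Ne]3s¹, N⁺ [He]2s²2p².
Approximate IE_2 values (kJ/mol): Mg 1451, N 2856.
Putting it together, IE_2: Mg < N.

Mg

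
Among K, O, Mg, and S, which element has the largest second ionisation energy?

O

IE_2 is the cost of taking one more electron from the +1 cation: K⁺ is the bare [Ar] core; O⁺ still has 5 valence electrons; Mg⁺ still has 1 valence electron; S⁺ still has 5 valence electrons.
Usually core removal costs more than valence removal, but here the competition is close: a tightly held n=2 valence electron can cost more to remove than an n=3 core electron, so the actual values have to decide it.
Valence configurations: O⁺ [He]2s²2p³, Mg⁺ [Ne]3s¹, S⁺ [Ne]3s²3p³.
Tabulated IE_2 (kJ/mol): K 3052, O 3388, Mg 1451, S 2252.
Overall IE_2 order: Mg < S < K < O.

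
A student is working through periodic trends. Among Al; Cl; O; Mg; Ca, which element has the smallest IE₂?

Ca

Consider each +1 ion: Al⁺ still has 2 valence electrons; Cl⁺ still has 6 valence electrons; O⁺ still has 5 valence electrons; Mg⁺ still has 1 valence electron; Ca⁺ still has 1 valence electron.
All are still removing valence electrons, so compare the +1 ions as you would atoms: IE_2 generally rises across a period (higher Z_eff) and falls down a group (larger shell), subject to the usual subshell exceptions.
Valence configurations: Al⁺ [Ne]3s², Cl⁺ [Ne]3s²3p⁴, O⁺ [He]2s²2p³, Mg⁺ [Ne]3s¹, Ca⁺ [Ar]4s¹.
Tabulated IE_2 (kJ/mol): Al 1817, Cl 2298, O 3388, Mg 1451, Ca 1145.
So the second ionization energies run Ca < Mg < Al < Cl < O.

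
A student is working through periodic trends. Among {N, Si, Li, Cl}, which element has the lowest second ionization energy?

Si

IE_2 is the cost of taking one more electron from the +1 cation: N⁺ still has 4 valence electrons; Si⁺ still has 3 valence electrons; Li⁺ is the bare [He] core; Cl⁺ still has 6 valence electrons.
Core electrons are held far more tightly than valence electrons, so Li tops the IE_2 order.
Valence configurations: N⁺ [He]2s²2p², Si⁺ [Ne]3s²3p¹, Cl⁺ [Ne]3s²3p⁴.
Tabulated IE_2 (kJ/mol): N 2856, Si 1577, Li 7298, Cl 2298.
Putting it together, IE_2: Si < Cl < N < Li.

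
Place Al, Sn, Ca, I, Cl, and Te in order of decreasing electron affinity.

Cl, I, Te, Sn, Al, Ca

Al is in period 3, group 13; Cl is in period 3, group 17; Ca is in period 4, group 2; Sn is in period 5, group 14; Te is in period 5, group 16; I is in period 5, group 17.
EA tends to increase across a period and decrease down a group, though the pattern is less regular than for IE or radius.
Here both period and group differ, so the two effects have to be weighed against each other.
Al > Ca: relative to Ca, both the across-period and down-group shifts push Al's electron affinity up.
Sn > Al: the two effects oppose for this pair; the across-period effect wins (107 vs 42 kJ/mol).
Te > Sn: Te lies to the right of Sn in period 5, so the across-period effect alone puts Te higher.
I > Te: both are in period 5; the period trend gives I the larger value.
Cl > I: they share group 17; the group trend gives Cl the larger value.
Approximate values (kJ/mol): Al 42, Cl 349, Ca 2, Sn 107, Te 190, I 295.
So from highest to lowest: Cl > I > Te > Sn > Al > Ca.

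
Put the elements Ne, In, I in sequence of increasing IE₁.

Across a period the outer electron is held more tightly (higher IE₁); down a group it sits in a higher shell, more shielded, and comes off more easily.
These span different periods and groups, so the two trends combine.
I > In: I lies to the right of In in period 5, so the across-period effect alone puts I higher.
Ne > I: both effects reinforce here, so Ne is clearly the higher of the two.
Tabulated first ionization energy (kJ/mol): Ne 2081, In 558, I 1008.
So from lowest to highest: In < I < Ne.

In, I, Ne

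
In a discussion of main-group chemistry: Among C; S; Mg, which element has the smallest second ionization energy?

Mg

Consider each +1 ion: C⁺ still has 3 valence electrons; S⁺ still has 5 valence electrons; Mg⁺ still has 1 valence electron.
All are still removing valence electrons, so compare the +1 ions as you would atoms: IE_2 generally rises across a period (higher Z_eff) and falls down a group (larger shell), subject to the usual subshell exceptions.
Valence configurations: C⁺ [He]2s²2p¹, S⁺ [Ne]3s²3p³, Mg⁺ [Ne]3s¹.
Tabulated IE_2 (kJ/mol): C 2353, S 2252, Mg 1451.
Overall IE_2 order: Mg < S < C.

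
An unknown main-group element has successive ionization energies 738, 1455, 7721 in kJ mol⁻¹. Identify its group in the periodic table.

Look for the largest jump between consecutive ionization energies: IE3/IE2 ≈ 5.3, far larger than any earlier ratio.
That jump marks the point where a core electron is being removed. So the atom has 2 valence electrons.
A main-group element with 2 valence electrons is in group 2.

Group 2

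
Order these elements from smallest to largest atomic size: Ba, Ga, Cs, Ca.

Ga < Ca < Ba < Cs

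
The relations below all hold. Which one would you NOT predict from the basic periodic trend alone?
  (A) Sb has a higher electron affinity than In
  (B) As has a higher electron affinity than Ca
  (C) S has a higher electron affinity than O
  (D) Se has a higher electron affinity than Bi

The general trend: electron affinity increases across a period and decreases down a group.
(A) Sb (period 5, group 15) vs In (period 5, group 13): the stated order agrees with the simple trend.
(B) As (period 4, group 15) vs Ca (period 4, group 2): the stated order agrees with the simple trend.
(C) S (period 3, group 16) vs O (period 2, group 16): the stated order contradicts the simple trend.
(D) Se (period 4, group 16) vs Bi (period 6, group 15): the stated order agrees with the simple trend.
The exception is (C): the compact 2p subshell of O repels the added electron more than S's larger 3p does.

(C)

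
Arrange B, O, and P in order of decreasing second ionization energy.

O > B > P

IE_2 is the cost of taking one more electron from the +1 cation: B⁺ still has 2 valence electrons; O⁺ still has 5 valence electrons; P⁺ still has 4 valence electrons.
All are still removing valence electrons, so compare the +1 ions as you would atoms: IE_2 generally rises across a period (higher Z_eff) and falls down a group (larger shell), subject to the usual subshell exceptions.
Valence configurations: B⁺ [He]2s², O⁺ [He]2s²2p³, P⁺ [Ne]3s²3p².
The numbers (kJ/mol): B 2427, O 3388, P 1907.
So the second ionization energies run P < B < O.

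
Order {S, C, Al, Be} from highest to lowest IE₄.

IE_4 is the cost of taking one more electron from the +3 cation: S³⁺ still has 3 valence electrons; C³⁺ still has 1 valence electron; Al³⁺ is the bare [Ne] core; Be³⁺ is already 1 electron into the core.
Breaking into a closed-shell core is much more expensive than removing a leftover valence electron — Al and Be have the largest IE_4 here.
Valence configurations: S³⁺ [Ne]3s²3p¹, C³⁺ [He]2s¹.
Tabulated IE_4 (kJ/mol): S 4556, C 6223, Al 11577, Be 21007.
So the fourth ionization energies run S < C < Al < Be.

Be > Al > C > S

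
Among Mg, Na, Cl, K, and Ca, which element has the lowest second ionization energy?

Ca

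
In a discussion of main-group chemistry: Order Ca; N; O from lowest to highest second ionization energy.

Ca < N < O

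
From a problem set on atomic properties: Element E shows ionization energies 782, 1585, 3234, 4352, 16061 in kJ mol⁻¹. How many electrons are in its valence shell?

4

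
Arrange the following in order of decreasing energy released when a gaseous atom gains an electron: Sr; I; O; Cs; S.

I > S > O > Cs > Sr

O is in period 2, group 16; S is in period 3, group 16; Sr is in period 5, group 2; I is in period 5, group 17; Cs is in period 6, group 1.
Adding an electron releases more energy for atoms nearer the top right (short of the noble gases).
Here both period and group differ, so the two effects have to be weighed against each other.
Cs > Sr: this pair runs against the simple trend — see the exception note.
O > Cs: both effects reinforce here, so O is clearly the higher of the two.
S > O: this pair runs against the simple trend — see the exception note.
I > S: the two effects oppose for this pair; the across-period effect wins (295 vs 200 kJ/mol).
Note the exception: Cs has a higher electron affinity than Sr, contrary to the simple trend — adding an electron to Sr (ns²) has to open a new, higher-energy np subshell, which is unfavourable.
Note the exception: S has a higher electron affinity than O, contrary to the simple trend — the compact 2p subshell of O repels the added electron more than S's larger 3p does.
Tabulated electron affinity (kJ/mol): O 141, S 200, Sr 5, I 295, Cs 46.
So from highest to lowest: I > S > O > Cs > Sr.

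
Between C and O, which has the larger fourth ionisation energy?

The fourth ionization energy removes an electron from the +3 ion. For each element: C³⁺ still has 1 valence electron; O³⁺ still has 3 valence electrons.
All are still removing valence electrons, so compare the +3 ions as you would atoms: IE_4 generally rises across a period (higher Z_eff) and falls down a group (larger shell), subject to the usual subshell exceptions.
Valence configurations: C³⁺ [He]2s¹, O³⁺ [He]2s²2p¹.
Approximate IE_4 values (kJ/mol): C 6223, O 7469.
Putting it together, IE_4: C < O.

O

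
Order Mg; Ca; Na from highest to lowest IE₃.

Mg > Na > Ca

The third ionization energy removes an electron from the +2 ion. For each element: Mg²⁺ is the bare [Ne] core; Ca²⁺ is the bare [Ar] core; Na²⁺ is already 1 electron into the core.
All of these are removing an electron from a noble-gas core or deeper; the smaller core (lower principal quantum number) is held far more tightly, and within a period the higher nuclear charge binds the same core more tightly.
Tabulated IE_3 (kJ/mol): Mg 7733, Ca 4912, Na 6910.
Overall IE_3 order: Ca < Na < Mg.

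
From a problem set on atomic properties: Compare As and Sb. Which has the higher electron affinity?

Sb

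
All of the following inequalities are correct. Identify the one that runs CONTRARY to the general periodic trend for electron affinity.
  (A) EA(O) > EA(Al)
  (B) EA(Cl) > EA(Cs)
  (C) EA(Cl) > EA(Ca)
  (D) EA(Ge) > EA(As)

(D)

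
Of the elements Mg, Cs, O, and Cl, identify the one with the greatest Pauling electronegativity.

Electronegativity increases across a period and decreases down a group, tracking effective nuclear charge and atomic size.
Here both period and group differ, so the two effects have to be weighed against each other.
Mg > Cs: both effects reinforce here, so Mg is clearly the higher of the two.
Cl > Mg: Cl lies to the right of Mg in period 3, so the across-period effect alone puts Cl higher.
O > Cl: the two effects oppose for this pair; the down-group effect wins (3.44 vs 3.16).
For reference (Pauling): O 3.44, Mg 1.31, Cl 3.16, Cs 0.79.
The greatest Pauling electronegativity among these belongs to O.

O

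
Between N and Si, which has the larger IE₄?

N

The fourth ionization energy removes an electron from the +3 ion. For each element: N³⁺ still has 2 valence electrons; Si³⁺ still has 1 valence electron.
All are still removing valence electrons, so compare the +3 ions as you would atoms: IE_4 generally rises across a period (higher Z_eff) and falls down a group (larger shell), subject to the usual subshell exceptions.
Valence configurations: N³⁺ [He]2s², Si³⁺ [Ne]3s¹.
The numbers (kJ/mol): N 7475, Si 4356.
Overall IE_4 order: Si < N.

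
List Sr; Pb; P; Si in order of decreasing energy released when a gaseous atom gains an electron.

Si is in period 3, group 14; P is in period 3, group 15; Sr is in period 5, group 2; Pb is in period 6, group 14.
Electron affinity generally becomes more exothermic across a period toward the halogens and less exothermic down a group.
Neither a single period nor a single group — weigh both effects.
Pb > Sr: period and group pull opposite ways; the across-period shift dominates (35 vs 5 kJ/mol).
P > Pb: both effects reinforce here, so P is clearly the higher of the two.
Si > P: this pair runs against the simple trend — see the exception note.
Note the exception: Si has a higher electron affinity than P, contrary to the simple trend — adding an electron to P's half-filled 3p³ is unfavourable, so Si (3p²) has the more exothermic EA.
Tabulated electron affinity (kJ/mol): Si 134, P 72, Sr 5, Pb 35.
So from highest to lowest: Si > P > Pb > Sr.

Si > P > Pb > Sr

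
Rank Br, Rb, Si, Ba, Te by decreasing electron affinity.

Si is in period 3, group 14; Br is in period 4, group 17; Rb is in period 5, group 1; Te is in period 5, group 16; Ba is in period 6, group 2.
Electron affinity generally becomes more exothermic across a period toward the halogens and less exothermic down a group.
Neither a single period nor a single group — weigh both effects.
Rb > Ba: period and group pull opposite ways; the down-group shift dominates (47 vs 14 kJ/mol).
Si > Rb: relative to Rb, both the across-period and down-group shifts push Si's electron affinity up.
Te > Si: period and group pull opposite ways; the across-period shift dominates (190 vs 134 kJ/mol).
Br > Te: relative to Te, both the across-period and down-group shifts push Br's electron affinity up.
Tabulated electron affinity (kJ/mol): Si 134, Br 325, Rb 47, Te 190, Ba 14.
So from highest to lowest: Br > Te > Si > Rb > Ba.

Br > Te > Si > Rb > Ba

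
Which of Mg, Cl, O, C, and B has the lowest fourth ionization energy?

Cl

After 3 electrons have been removed, what remains? Mg³⁺ is already 1 electron into the core; Cl³⁺ still has 4 valence electrons; O³⁺ still has 3 valence electrons; C³⁺ still has 1 valence electron; B³⁺ is the bare [He] core.
Breaking into a closed-shell core is much more expensive than removing a leftover valence electron — Mg and B have the largest IE_4 here.
Valence configurations: Cl³⁺ [Ne]3s²3p², O³⁺ [He]2s²2p¹, C³⁺ [He]2s¹.
The numbers (kJ/mol): Mg 10543, Cl 5159, O 7469, C 6223, B 25026.
Hence IE_4: Cl < C < O < Mg < B.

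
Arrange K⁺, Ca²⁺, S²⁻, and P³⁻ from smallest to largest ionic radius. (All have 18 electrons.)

Ca²⁺, K⁺, S²⁻, P³⁻

All of these have 18 electrons, so size is governed by nuclear charge alone: the more protons, the stronger the pull on the same electron cloud, and the smaller the ion.
Nuclear charges: Ca²⁺ (Z=20), K⁺ (Z=19), S²⁻ (Z=16), P³⁻ (Z=15).
Smallest to largest: Ca²⁺ < K⁺ < S²⁻ < P³⁻.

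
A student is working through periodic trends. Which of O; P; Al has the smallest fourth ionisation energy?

The fourth ionization energy removes an electron from the +3 ion. For each element: O³⁺ still has 3 valence electrons; P³⁺ still has 2 valence electrons; Al³⁺ is the bare [Ne] core.
Breaking into a closed-shell core is much more expensive than removing a leftover valence electron — Al has the largest IE_4 here.
Valence configurations: O³⁺ [He]2s²2p¹, P³⁺ [Ne]3s².
Approximate IE_4 values (kJ/mol): O 7469, P 4964, Al 11577.
So the fourth ionization energies run P < O < Al.

P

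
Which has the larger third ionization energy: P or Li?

IE_3 is the cost of taking one more electron from the +2 cation: P²⁺ still has 3 valence electrons; Li²⁺ is already 1 electron into the core.
Breaking into a closed-shell core is much more expensive than removing a leftover valence electron — Li has the largest IE_3 here.
Approximate IE_3 values (kJ/mol): P 2914, Li 11815.
Hence IE_3: P < Li.

Li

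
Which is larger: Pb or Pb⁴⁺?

Forming Pb⁴⁺ removes 4 electrons from Pb. Fewer electrons for the same nuclear charge means less shielding and a higher Z_eff on the remaining electrons.
A cation is smaller than its parent atom: Pb⁴⁺ < Pb.

Pb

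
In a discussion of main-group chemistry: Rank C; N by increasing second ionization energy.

IE_2 is the cost of taking one more electron from the +1 cation: C⁺ still has 3 valence electrons; N⁺ still has 4 valence electrons.
All are still removing valence electrons, so compare the +1 ions as you would atoms: IE_2 generally rises across a period (higher Z_eff) and falls down a group (larger shell), subject to the usual subshell exceptions.
Valence configurations: C⁺ [He]2s²2p¹, N⁺ [He]2s²2p².
Approximate IE_2 values (kJ/mol): C 2353, N 2856.
So the second ionization energies run C < N.

C, N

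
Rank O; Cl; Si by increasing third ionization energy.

Consider each +2 ion: O²⁺ still has 4 valence electrons; Cl²⁺ still has 5 valence electrons; Si²⁺ still has 2 valence electrons.
All are still removing valence electrons, so compare the +2 ions as you would atoms: IE_3 generally rises across a period (higher Z_eff) and falls down a group (larger shell), subject to the usual subshell exceptions.
Valence configurations: O²⁺ [He]2s²2p², Cl²⁺ [Ne]3s²3p³, Si²⁺ [Ne]3s².
Tabulated IE_3 (kJ/mol): O 5300, Cl 3822, Si 3232.
Overall IE_3 order: Si < Cl < O.

Si < Cl < O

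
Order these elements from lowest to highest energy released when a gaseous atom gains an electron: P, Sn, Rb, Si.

Rb < P < Sn < Si

Si is in period 3, group 14; P is in period 3, group 15; Rb is in period 5, group 1; Sn is in period 5, group 14.
EA tends to increase across a period and decrease down a group, though the pattern is less regular than for IE or radius.
Here both period and group differ, so the two effects have to be weighed against each other.
P > Rb: relative to Rb, both the across-period and down-group shifts push P's electron affinity up.
Sn > P: this pair runs against the simple trend — see the exception note.
Si > Sn: Si sits above Sn in group 14, so the down-group effect alone puts Si higher.
Note the exception: Sn has a higher electron affinity than P, contrary to the simple trend — adding an electron to P's half-filled np³ subshell costs electron-pairing energy.
Note the exception: Si has a higher electron affinity than P, contrary to the simple trend — adding an electron to P's half-filled 3p³ is unfavourable, so Si (3p²) has the more exothermic EA.
For reference (kJ/mol): Si 134, P 72, Rb 47, Sn 107.
So from lowest to highest: Rb < P < Sn < Si.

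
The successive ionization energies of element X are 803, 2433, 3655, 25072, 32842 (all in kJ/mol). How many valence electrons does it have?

Look for the largest jump between consecutive ionization energies: IE4/IE3 ≈ 6.9, far larger than any earlier ratio.
That jump marks the point where a core electron is being removed. So the atom has 3 valence electrons.

3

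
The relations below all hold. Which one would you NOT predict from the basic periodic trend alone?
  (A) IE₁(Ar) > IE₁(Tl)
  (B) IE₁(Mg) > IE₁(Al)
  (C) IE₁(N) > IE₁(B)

(B)

The general trend: IE₁ increases across a period and decreases down a group.
(A) Ar (period 3, group 18) vs Tl (period 6, group 13): the stated order agrees with the simple trend.
(B) Mg (period 3, group 2) vs Al (period 3, group 13): the stated order contradicts the simple trend.
(C) N (period 2, group 15) vs B (period 2, group 13): the stated order agrees with the simple trend.
The exception is (B): Al's single 3p electron is easier to remove than one from Mg's filled 3s².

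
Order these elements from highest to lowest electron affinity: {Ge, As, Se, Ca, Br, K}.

Br > Se > Ge > As > K > Ca

K is in period 4, group 1; Ca is in period 4, group 2; Ge is in period 4, group 14; As is in period 4, group 15; Se is in period 4, group 16; Br is in period 4, group 17.
Adding an electron releases more energy for atoms nearer the top right (short of the noble gases).
All lie in period 4; the across-period trend (electron affinity increases left to right) applies, with the exception below.
Note the exception: K has a higher electron affinity than Ca, contrary to the simple trend — adding an electron to Ca (ns²) has to open a new, higher-energy np subshell, which is unfavourable.
Note the exception: Ge has a higher electron affinity than As, contrary to the simple trend — adding an electron to As's half-filled 4p³ is unfavourable, so Ge (4p²) has the more exothermic EA.
For reference (kJ/mol): K 48, Ca 2, Ge 119, As 78, Se 195, Br 325.
So from highest to lowest: Br > Se > Ge > As > K > Ca.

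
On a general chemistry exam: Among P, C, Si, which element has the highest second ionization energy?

C

Consider each +1 ion: P⁺ still has 4 valence electrons; C⁺ still has 3 valence electrons; Si⁺ still has 3 valence electrons.
All are still removing valence electrons, so compare the +1 ions as you would atoms: IE_2 generally rises across a period (higher Z_eff) and falls down a group (larger shell), subject to the usual subshell exceptions.
Valence configurations: P⁺ [Ne]3s²3p², C⁺ [He]2s²2p¹, Si⁺ [Ne]3s²3p¹.
Approximate IE_2 values (kJ/mol): P 1907, C 2353, Si 1577.
Putting it together, IE_2: Si < P < C.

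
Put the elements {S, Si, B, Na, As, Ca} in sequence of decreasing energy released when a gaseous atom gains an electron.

B is in period 2, group 13; Na is in period 3, group 1; Si is in period 3, group 14; S is in period 3, group 16; Ca is in period 4, group 2; As is in period 4, group 15.
Adding an electron releases more energy for atoms nearer the top right (short of the noble gases).
These span different periods and groups, so the two trends combine.
B > Ca: relative to Ca, both the across-period and down-group shifts push B's electron affinity up.
Na > B: this pair runs against the simple trend — see the exception note.
As > Na: the two effects oppose for this pair; the across-period effect wins (78 vs 53 kJ/mol).
Si > As: the two effects oppose for this pair; the down-group effect wins (134 vs 78 kJ/mol).
S > Si: S lies to the right of Si in period 3, so the across-period effect alone puts S higher.
Note the exception: Na has a higher electron affinity than B, contrary to the simple trend — B's ns²np¹ configuration gives only a small electron affinity — the sparsely filled np subshell binds an added electron weakly.
Approximate values (kJ/mol): B 27, Na 53, Si 134, S 200, Ca 2, As 78.
So from highest to lowest: S > Si > As > Na > B > Ca.

S, Si, As, Na, B, Ca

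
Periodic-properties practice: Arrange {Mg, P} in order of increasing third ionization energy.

The third ionization energy removes an electron from the +2 ion. For each element: Mg²⁺ is the bare [Ne] core; P²⁺ still has 3 valence electrons.
Breaking into a closed-shell core is much more expensive than removing a leftover valence electron — Mg has the largest IE_3 here.
The numbers (kJ/mol): Mg 7733, P 2914.
So the third ionization energies run P < Mg.

P, Mg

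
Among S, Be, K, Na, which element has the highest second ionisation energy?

IE_2 is the cost of taking one more electron from the +1 cation: S⁺ still has 5 valence electrons; Be⁺ still has 1 valence electron; K⁺ is the bare [Ar] core; Na⁺ is the bare [Ne] core.
Pulling an electron out of a noble-gas core costs far more than removing a remaining valence electron, so K and Na sit at the high end of IE_2.
Valence configurations: S⁺ [Ne]3s²3p³, Be⁺ [He]2s¹.
Approximate IE_2 values (kJ/mol): S 2252, Be 1757, K 3052, Na 4562.
So the second ionization energies run Be < S < K < Na.

Na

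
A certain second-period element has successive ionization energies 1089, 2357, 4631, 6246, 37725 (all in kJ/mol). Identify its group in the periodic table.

Look for the largest jump between consecutive ionization energies: IE5/IE4 ≈ 6.0, far larger than any earlier ratio.
That jump marks the point where a core electron is being removed. So the atom has 4 valence electrons.
A main-group element with 4 valence electrons is in group 14.

Group 14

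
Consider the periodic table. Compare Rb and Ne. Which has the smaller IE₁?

Ne is in period 2, group 18; Rb is in period 5, group 1.
Removing the outermost electron gets harder across a period and easier down a group.
Here both period and group differ, so the two effects have to be weighed against each other.
Ne > Rb: both effects reinforce here, so Ne is clearly the higher of the two.
For reference (kJ/mol): Ne 2081, Rb 403.
So Rb has the smaller IE₁ (Rb < Ne).

Rb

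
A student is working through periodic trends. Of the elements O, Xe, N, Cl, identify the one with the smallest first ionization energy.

Xe

Removing the outermost electron gets harder across a period and easier down a group.
These span different periods and groups, so the two trends combine.
Cl > Xe: the two effects oppose for this pair; the down-group effect wins (1251 vs 1170 kJ/mol).
O > Cl: period and group pull opposite ways; the down-group shift dominates (1314 vs 1251 kJ/mol).
N > O: this pair runs against the simple trend — see the exception note.
Note the exception: N has a higher first ionization energy than O, contrary to the simple trend — pairing an electron in O's 2p⁴ costs repulsion energy, so O ionizes more easily than half-filled N (2p³).
Approximate values (kJ/mol): N 1402, O 1314, Cl 1251, Xe 1170.
The smallest first ionization energy among these belongs to Xe.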